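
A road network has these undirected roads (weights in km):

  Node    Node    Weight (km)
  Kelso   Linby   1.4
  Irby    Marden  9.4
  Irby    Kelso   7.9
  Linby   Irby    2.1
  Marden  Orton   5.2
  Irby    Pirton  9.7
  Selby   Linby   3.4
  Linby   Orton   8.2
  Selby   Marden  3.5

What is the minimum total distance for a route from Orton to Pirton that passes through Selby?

23.9 km

Best Orton to Selby: Orton–Marden–Selby costing 8.7
Best Selby to Pirton: Selby–Linby–Irby–Pirton costing 15.2
Total via Selby: 8.7 + 15.2 = 23.9 km.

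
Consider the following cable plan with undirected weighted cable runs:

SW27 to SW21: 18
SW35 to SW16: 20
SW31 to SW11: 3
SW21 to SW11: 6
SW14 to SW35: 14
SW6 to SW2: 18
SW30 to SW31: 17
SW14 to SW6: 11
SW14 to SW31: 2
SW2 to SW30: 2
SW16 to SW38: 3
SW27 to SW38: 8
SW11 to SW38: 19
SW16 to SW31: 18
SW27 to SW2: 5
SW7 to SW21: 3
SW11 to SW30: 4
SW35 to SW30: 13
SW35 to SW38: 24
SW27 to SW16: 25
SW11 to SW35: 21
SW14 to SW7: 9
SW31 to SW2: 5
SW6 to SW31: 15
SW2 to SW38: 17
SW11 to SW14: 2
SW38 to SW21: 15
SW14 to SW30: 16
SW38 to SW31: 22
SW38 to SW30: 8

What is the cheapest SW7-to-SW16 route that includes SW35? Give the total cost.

43

Best SW7 to SW35: SW7 → SW14 → SW35 costing 23
Shortest SW35→SW16: SW35 → SW16 = 20
Total via SW35: 23 + 20 = 43.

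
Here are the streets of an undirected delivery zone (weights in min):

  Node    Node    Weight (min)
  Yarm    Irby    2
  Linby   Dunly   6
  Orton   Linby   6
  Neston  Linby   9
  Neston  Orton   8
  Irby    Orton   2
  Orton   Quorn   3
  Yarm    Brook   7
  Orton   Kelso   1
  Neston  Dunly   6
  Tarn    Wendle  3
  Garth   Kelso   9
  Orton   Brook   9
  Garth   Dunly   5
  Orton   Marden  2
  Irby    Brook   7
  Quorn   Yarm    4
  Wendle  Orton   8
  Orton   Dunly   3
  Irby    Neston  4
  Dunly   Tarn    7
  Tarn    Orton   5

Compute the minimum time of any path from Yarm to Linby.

10 min

Running Dijkstra from Yarm:
Yarm: 0
Irby: 2  (via Yarm)
Orton: 4  (via Irby)
Quorn: 4  (via Yarm)
Kelso: 5  (via Orton)
Marden: 6  (via Orton)
Neston: 6  (via Irby)
Brook: 7  (via Yarm)
Dunly: 7  (via Orton)
Tarn: 9  (via Orton)
Linby: 10  (via Orton)
Shortest route: Yarm → Irby → Orton → Linby = 10 min.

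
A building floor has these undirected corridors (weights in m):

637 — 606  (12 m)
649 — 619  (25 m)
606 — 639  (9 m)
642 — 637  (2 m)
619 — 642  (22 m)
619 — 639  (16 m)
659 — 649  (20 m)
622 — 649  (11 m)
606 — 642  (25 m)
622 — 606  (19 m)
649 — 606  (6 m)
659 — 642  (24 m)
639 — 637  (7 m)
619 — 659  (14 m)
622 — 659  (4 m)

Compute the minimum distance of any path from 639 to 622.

Candidate routes:
639 - 619 - 659 - 622: 16+14+4 = 34
639 - 606 - 649 - 622: 9+6+11 = 26
639 - 606 - 622: 9+19 = 28
Cheapest is 639 - 606 - 649 - 622 at 26 m.

26 m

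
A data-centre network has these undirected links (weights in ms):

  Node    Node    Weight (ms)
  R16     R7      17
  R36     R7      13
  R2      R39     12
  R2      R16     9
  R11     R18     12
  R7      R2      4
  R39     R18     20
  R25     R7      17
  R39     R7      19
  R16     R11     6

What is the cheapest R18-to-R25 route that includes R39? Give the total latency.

Best R18 to R39: R18 → R39 costing 20
Shortest R39→R25: R39 → R2 → R7 → R25 = 33
Total via R39: 20 + 33 = 53 ms.

53 ms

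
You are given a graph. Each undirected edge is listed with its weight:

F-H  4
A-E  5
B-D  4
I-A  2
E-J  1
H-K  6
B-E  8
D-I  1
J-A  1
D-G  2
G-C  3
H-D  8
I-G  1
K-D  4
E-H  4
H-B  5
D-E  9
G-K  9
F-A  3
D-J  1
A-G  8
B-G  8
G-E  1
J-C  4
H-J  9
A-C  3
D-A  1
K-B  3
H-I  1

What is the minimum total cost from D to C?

Shortest distances from D:
D: 0
A: 1  (via D)
I: 1  (via D)
J: 1  (via D)
E: 2  (via J)
G: 2  (via D)
H: 2  (via I)
B: 4  (via D)
C: 4  (via A)
Shortest route: D → A → C = 4.

4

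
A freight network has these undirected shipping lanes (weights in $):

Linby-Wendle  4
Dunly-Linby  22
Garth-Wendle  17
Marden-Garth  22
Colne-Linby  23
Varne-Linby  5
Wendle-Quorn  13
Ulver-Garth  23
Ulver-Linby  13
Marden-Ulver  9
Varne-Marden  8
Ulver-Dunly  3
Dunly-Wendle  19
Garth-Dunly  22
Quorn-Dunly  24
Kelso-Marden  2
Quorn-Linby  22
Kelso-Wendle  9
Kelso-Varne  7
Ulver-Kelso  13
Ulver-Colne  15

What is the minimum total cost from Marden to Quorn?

$24

Candidate routes:
Marden–Kelso–Varne–Linby–Wendle–Quorn: 2+7+5+4+13 = 31
Marden–Kelso–Wendle–Quorn: 2+9+13 = 24
Marden–Varne–Linby–Wendle–Quorn: 8+5+4+13 = 30
Marden–Varne–Linby–Quorn: 8+5+22 = 35
Cheapest is Marden–Kelso–Wendle–Quorn at $24.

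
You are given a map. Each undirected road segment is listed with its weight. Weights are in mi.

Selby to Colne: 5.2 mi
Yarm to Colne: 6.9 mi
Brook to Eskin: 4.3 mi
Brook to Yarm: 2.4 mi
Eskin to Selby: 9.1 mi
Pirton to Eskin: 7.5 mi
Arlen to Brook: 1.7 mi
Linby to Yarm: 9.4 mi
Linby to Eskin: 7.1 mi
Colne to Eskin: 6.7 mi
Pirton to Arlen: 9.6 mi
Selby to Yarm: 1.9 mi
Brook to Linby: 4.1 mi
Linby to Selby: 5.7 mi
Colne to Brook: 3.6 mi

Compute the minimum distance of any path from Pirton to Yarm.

Compare a few routes:
Pirton → Eskin → Brook → Yarm: 7.5+4.3+2.4 = 14.2
Pirton → Eskin → Selby → Yarm: 7.5+9.1+1.9 = 18.5
Pirton → Arlen → Brook → Yarm: 9.6+1.7+2.4 = 13.7
The minimum is 13.7 mi via Pirton → Arlen → Brook → Yarm.

13.7 mi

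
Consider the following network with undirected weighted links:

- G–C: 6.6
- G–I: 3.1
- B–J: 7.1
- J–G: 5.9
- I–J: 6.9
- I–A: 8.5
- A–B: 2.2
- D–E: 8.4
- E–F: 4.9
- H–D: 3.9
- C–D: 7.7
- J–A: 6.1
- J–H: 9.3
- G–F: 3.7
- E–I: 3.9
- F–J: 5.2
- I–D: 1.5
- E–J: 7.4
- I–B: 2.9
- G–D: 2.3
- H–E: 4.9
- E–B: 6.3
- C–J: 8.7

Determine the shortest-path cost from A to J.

6.1

Enumerating some paths:
A–B–I–J: 2.2+2.9+6.9 = 12
A–B–J: 2.2+7.1 = 9.3
A–B–I–G–J: 2.2+2.9+3.1+5.9 = 14.1
A–J: 6.1 = 6.1
The minimum is 6.1 via A–J.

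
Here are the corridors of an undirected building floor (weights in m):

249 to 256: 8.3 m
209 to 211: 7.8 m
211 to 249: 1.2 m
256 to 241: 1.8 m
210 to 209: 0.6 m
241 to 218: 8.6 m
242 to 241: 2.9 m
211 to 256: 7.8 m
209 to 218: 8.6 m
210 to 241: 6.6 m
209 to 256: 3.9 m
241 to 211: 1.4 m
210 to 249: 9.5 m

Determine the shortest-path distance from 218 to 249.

Compare a few routes:
218–241–211–249: 8.6+1.4+1.2 = 11.2
218–209–256–241–211–249: 8.6+3.9+1.8+1.4+1.2 = 16.9
The minimum is 11.2 m via 218–241–211–249.

11.2 m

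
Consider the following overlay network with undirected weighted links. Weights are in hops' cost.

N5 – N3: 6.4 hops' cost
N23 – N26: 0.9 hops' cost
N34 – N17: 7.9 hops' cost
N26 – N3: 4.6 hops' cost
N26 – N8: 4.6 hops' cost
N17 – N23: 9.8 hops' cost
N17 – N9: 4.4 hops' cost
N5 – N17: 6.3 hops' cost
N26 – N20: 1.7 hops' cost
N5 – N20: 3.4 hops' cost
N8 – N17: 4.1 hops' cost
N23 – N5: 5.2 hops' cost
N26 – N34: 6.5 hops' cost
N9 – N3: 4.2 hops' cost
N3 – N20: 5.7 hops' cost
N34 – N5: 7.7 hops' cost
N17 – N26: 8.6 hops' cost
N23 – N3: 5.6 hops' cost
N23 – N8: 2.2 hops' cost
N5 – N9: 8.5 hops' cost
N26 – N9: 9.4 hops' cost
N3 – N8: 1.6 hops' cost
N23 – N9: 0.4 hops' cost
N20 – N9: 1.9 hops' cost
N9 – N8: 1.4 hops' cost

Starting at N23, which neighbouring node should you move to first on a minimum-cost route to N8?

Compare a few routes:
N23 - N9 - N8: 0.4+1.4 = 1.8
N23 - N8: 2.2 = 2.2
The minimum is 1.8 hops' cost via N23 - N9 - N8.
So from N23 the first move is to N9.

N9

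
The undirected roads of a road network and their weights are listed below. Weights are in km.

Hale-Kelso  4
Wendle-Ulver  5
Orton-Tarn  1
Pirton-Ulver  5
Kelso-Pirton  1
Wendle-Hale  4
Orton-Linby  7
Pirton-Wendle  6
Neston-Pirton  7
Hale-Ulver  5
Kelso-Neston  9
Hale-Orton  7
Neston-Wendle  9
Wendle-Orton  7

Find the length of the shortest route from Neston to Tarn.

Candidate routes:
Neston → Wendle → Orton → Tarn: 9+7+1 = 17
Neston → Pirton → Kelso → Hale → Orton → Tarn: 7+1+4+7+1 = 20
Neston → Pirton → Wendle → Orton → Tarn: 7+6+7+1 = 21
The minimum is 17 km via Neston → Wendle → Orton → Tarn.

17 km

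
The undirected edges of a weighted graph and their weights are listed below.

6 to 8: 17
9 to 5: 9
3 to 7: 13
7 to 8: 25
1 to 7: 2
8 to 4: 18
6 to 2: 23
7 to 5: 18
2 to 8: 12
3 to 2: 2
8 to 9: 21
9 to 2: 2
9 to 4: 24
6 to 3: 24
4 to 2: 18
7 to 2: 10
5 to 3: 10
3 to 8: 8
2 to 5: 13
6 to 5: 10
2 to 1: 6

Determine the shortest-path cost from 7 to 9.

10

Shortest distances from 7:
7: 0
1: 2  (via 7)
2: 8  (via 1)
3: 10  (via 2)
9: 10  (via 2)
Shortest route: 7 → 1 → 2 → 9 = 10.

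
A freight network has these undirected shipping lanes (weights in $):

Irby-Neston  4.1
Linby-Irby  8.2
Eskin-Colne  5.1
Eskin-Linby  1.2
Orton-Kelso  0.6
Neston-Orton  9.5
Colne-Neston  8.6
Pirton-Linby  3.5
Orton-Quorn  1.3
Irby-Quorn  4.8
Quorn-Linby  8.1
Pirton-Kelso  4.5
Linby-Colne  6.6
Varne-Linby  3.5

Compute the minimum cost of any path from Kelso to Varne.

Candidate routes:
Kelso → Pirton → Linby → Varne: 4.5+3.5+3.5 = 11.5
Kelso → Orton → Neston → Irby → Linby → Varne: 0.6+9.5+4.1+8.2+3.5 = 25.9
Kelso → Orton → Quorn → Irby → Linby → Varne: 0.6+1.3+4.8+8.2+3.5 = 18.4
Kelso → Orton → Quorn → Linby → Varne: 0.6+1.3+8.1+3.5 = 13.5
Cheapest is Kelso → Pirton → Linby → Varne at $11.5.

$11.5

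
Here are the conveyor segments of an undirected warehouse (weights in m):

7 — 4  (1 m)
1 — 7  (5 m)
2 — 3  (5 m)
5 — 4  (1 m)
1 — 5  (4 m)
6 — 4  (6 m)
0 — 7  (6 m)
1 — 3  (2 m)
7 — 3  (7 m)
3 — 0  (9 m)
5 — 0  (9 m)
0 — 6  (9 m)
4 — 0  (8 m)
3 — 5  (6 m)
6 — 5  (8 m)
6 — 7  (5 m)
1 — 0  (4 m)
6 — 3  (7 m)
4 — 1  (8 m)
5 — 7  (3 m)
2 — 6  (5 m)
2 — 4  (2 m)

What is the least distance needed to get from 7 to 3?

Candidate routes:
7 - 4 - 5 - 1 - 3: 1+1+4+2 = 8
7 - 4 - 5 - 3: 1+1+6 = 8
7 - 3: 7 = 7
The minimum is 7 m via 7 - 3.

7 m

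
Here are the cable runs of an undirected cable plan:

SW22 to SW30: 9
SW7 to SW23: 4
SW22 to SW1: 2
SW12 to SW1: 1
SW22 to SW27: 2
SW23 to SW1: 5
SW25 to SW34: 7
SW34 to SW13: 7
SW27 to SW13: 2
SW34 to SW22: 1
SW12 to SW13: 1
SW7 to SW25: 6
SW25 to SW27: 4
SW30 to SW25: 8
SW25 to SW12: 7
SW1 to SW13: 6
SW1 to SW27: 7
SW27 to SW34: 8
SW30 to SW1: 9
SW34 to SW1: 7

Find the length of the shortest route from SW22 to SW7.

Shortest distances from SW22:
SW22: 0
SW34: 1  (via SW22)
SW1: 2  (via SW22)
SW27: 2  (via SW22)
SW12: 3  (via SW1)
SW13: 4  (via SW27)
SW25: 6  (via SW27)
SW23: 7  (via SW1)
SW30: 9  (via SW22)
SW7: 11  (via SW23)
Shortest route: SW22 → SW1 → SW23 → SW7 = 11.

11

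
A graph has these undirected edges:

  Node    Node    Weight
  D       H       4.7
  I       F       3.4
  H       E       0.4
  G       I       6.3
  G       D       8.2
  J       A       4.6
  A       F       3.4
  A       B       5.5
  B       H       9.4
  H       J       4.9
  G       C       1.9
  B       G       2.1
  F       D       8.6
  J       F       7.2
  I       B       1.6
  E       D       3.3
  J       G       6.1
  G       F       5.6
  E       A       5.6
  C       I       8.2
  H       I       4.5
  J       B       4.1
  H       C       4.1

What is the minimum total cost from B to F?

Settle nodes by increasing distance from B:
B: 0
I: 1.6  (via B)
G: 2.1  (via B)
C: 4  (via G)
J: 4.1  (via B)
F: 5  (via I)
Shortest route: B–I–F = 5.

5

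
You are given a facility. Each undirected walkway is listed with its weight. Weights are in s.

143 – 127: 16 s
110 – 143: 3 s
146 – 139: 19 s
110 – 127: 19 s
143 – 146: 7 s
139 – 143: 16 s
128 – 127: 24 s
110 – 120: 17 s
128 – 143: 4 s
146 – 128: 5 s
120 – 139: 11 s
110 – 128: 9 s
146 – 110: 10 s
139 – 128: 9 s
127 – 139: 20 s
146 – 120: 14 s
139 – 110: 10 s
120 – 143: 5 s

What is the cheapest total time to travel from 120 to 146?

Shortest distances from 120:
120: 0
143: 5  (via 120)
110: 8  (via 143)
128: 9  (via 143)
139: 11  (via 120)
146: 12  (via 143)
Shortest route: 120–143–146 = 12 s.

12 s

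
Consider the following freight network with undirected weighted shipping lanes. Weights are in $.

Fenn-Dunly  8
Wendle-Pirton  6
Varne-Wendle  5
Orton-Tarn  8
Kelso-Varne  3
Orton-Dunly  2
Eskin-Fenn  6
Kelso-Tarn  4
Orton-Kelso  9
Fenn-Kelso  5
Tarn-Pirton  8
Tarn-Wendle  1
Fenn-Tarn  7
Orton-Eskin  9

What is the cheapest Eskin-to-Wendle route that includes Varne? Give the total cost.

$19

Shortest Eskin→Varne: Eskin–Fenn–Kelso–Varne = 14
Shortest Varne→Wendle: Varne–Wendle = 5
Total via Varne: 14 + 5 = $19.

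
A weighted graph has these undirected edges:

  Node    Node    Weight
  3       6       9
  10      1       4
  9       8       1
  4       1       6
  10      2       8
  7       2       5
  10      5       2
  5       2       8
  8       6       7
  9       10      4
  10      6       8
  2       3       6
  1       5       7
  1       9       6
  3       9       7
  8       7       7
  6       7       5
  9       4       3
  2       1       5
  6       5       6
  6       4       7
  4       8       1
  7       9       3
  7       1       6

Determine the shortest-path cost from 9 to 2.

8

Running Dijkstra from 9:
9: 0
8: 1  (via 9)
4: 2  (via 8)
7: 3  (via 9)
10: 4  (via 9)
1: 6  (via 9)
5: 6  (via 10)
3: 7  (via 9)
2: 8  (via 7)
Shortest route: 9 → 7 → 2 = 8.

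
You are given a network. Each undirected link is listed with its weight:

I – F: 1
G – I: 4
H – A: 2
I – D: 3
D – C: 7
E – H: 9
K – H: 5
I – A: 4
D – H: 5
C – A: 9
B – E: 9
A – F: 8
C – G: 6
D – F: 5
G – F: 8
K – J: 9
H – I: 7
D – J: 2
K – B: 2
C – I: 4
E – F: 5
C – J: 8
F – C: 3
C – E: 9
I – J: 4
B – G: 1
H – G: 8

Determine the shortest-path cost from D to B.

Enumerating some paths:
D → H → K → B: 5+5+2 = 12
D → J → I → G → B: 2+4+4+1 = 11
D → F → I → G → B: 5+1+4+1 = 11
D → I → G → B: 3+4+1 = 8
Cheapest is D → I → G → B at 8.

8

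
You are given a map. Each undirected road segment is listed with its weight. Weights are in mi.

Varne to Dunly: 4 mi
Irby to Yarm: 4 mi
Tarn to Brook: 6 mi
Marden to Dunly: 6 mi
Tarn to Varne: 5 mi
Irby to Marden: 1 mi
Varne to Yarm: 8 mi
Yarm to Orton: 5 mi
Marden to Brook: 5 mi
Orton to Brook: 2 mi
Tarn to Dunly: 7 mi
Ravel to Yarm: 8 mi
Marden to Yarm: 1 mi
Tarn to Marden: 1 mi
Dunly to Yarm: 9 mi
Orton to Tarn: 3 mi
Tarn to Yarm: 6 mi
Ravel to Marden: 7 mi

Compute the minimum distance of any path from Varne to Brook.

10 mi

Settle nodes by increasing distance from Varne:
Varne: 0
Dunly: 4  (via Varne)
Tarn: 5  (via Varne)
Marden: 6  (via Tarn)
Yarm: 7  (via Marden)
Irby: 7  (via Marden)
Orton: 8  (via Tarn)
Brook: 10  (via Orton)
Shortest route: Varne–Tarn–Orton–Brook = 10 mi.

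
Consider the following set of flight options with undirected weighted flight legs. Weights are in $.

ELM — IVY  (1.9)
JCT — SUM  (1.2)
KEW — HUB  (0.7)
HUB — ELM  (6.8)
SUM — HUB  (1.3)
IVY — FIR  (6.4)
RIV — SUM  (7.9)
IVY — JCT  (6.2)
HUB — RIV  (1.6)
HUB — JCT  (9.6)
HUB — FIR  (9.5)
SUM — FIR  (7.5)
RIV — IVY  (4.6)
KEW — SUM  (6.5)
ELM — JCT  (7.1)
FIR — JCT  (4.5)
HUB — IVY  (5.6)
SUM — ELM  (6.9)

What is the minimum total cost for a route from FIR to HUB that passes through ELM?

$15.1

Shortest FIR→ELM: FIR → IVY → ELM = 8.3
Shortest ELM→HUB: ELM → HUB = 6.8
Total via ELM: 8.3 + 6.8 = $15.1.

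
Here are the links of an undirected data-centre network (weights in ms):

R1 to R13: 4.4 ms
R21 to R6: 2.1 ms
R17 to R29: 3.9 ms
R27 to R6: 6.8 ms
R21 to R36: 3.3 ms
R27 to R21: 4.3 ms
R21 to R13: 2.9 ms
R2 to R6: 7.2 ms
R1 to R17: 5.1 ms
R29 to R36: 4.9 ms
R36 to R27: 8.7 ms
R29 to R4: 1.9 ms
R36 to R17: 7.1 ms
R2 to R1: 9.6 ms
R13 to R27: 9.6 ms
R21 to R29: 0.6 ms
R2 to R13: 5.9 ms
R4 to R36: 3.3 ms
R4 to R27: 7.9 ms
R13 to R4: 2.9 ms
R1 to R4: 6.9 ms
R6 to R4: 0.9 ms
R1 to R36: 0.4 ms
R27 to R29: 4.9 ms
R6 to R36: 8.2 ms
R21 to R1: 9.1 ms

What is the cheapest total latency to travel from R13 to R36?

Enumerating some paths:
R13–R4–R36: 2.9+3.3 = 6.2
R13–R21–R29–R36: 2.9+0.6+4.9 = 8.4
R13–R21–R36: 2.9+3.3 = 6.2
R13–R1–R36: 4.4+0.4 = 4.8
The minimum is 4.8 ms via R13–R1–R36.

4.8 ms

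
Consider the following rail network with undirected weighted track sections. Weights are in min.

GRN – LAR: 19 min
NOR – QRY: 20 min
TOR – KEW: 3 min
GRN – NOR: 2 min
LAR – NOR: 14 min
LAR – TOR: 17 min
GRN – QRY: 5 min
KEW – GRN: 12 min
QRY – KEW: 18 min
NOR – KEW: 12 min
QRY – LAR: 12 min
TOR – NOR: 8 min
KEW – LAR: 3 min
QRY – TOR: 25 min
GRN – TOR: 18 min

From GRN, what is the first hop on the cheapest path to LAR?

Enumerating some paths:
GRN - NOR - TOR - KEW - LAR: 2+8+3+3 = 16
GRN - NOR - LAR: 2+14 = 16
GRN - KEW - LAR: 12+3 = 15
The minimum is 15 min via GRN - KEW - LAR.
So from GRN the first move is to KEW.

KEW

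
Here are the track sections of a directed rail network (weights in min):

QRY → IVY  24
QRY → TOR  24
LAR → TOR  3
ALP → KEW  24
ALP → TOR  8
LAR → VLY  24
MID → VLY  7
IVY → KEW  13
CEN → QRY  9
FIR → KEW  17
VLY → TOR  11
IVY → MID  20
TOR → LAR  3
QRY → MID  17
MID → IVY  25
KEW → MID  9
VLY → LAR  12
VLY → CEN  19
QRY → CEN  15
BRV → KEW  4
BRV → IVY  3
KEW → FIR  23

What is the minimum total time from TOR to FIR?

115 min

Shortest distances from TOR:
TOR: 0
LAR: 3  (via TOR)
VLY: 27  (via LAR)
CEN: 46  (via VLY)
QRY: 55  (via CEN)
MID: 72  (via QRY)
IVY: 79  (via QRY)
KEW: 92  (via IVY)
FIR: 115  (via KEW)
Shortest route: TOR → LAR → VLY → CEN → QRY → IVY → KEW → FIR = 115 min.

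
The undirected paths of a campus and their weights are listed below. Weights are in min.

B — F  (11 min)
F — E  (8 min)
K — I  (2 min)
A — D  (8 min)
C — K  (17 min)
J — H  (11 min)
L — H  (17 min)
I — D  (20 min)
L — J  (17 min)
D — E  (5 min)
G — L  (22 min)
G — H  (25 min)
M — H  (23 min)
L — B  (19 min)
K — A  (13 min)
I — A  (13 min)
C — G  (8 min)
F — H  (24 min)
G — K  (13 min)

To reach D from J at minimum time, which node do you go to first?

H

Compare a few routes:
J–L–B–F–E–D: 17+19+11+8+5 = 60
J–H–F–E–D: 11+24+8+5 = 48
The minimum is 48 min via J–H–F–E–D.
So from J the first move is to H.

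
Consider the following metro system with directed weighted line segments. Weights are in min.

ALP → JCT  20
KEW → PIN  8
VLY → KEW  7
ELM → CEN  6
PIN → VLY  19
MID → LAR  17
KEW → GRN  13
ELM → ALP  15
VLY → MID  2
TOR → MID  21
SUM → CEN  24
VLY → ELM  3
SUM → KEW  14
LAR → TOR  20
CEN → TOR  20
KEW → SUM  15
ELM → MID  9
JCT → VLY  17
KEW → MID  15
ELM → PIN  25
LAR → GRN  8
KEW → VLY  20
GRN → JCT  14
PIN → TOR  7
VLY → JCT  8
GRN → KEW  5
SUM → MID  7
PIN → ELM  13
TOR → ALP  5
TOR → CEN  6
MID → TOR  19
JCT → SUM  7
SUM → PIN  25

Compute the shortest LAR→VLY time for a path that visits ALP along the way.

62 min

Best LAR to ALP: LAR–TOR–ALP costing 25
Shortest ALP→VLY: ALP–JCT–VLY = 37
Total via ALP: 25 + 37 = 62 min.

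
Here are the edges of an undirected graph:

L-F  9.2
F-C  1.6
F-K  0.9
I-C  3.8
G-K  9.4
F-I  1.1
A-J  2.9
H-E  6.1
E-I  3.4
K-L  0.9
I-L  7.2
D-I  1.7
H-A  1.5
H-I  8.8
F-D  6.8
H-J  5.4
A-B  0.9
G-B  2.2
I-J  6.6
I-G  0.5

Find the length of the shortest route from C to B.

Running Dijkstra from C:
C: 0
F: 1.6  (via C)
K: 2.5  (via F)
I: 2.7  (via F)
G: 3.2  (via I)
L: 3.4  (via K)
D: 4.4  (via I)
B: 5.4  (via G)
Shortest route: C → F → I → G → B = 5.4.

5.4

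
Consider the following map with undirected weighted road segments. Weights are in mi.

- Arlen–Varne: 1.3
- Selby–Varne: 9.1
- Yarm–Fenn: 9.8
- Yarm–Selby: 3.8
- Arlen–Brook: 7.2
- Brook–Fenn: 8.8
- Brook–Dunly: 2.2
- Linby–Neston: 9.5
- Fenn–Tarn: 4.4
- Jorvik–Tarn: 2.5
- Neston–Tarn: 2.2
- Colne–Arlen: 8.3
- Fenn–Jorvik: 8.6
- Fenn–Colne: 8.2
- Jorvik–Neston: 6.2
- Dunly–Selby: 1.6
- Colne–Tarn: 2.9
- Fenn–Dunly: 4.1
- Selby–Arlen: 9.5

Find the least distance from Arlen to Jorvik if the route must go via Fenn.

20.4 mi

Best Arlen to Fenn: Arlen–Brook–Dunly–Fenn costing 13.5
Shortest Fenn→Jorvik: Fenn–Tarn–Jorvik = 6.9
Total via Fenn: 13.5 + 6.9 = 20.4 mi.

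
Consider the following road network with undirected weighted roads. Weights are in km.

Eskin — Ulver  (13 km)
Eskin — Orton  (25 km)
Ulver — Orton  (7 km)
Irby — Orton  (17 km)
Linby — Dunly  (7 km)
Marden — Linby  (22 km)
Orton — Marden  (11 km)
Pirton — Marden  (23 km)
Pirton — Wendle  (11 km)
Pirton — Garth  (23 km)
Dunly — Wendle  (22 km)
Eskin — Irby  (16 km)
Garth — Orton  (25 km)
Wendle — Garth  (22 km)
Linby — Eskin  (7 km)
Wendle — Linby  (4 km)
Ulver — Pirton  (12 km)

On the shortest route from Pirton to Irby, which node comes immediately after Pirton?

Ulver

Candidate routes:
Pirton - Wendle - Linby - Eskin - Irby: 11+4+7+16 = 38
Pirton - Ulver - Eskin - Irby: 12+13+16 = 41
Pirton - Marden - Orton - Irby: 23+11+17 = 51
Pirton - Ulver - Orton - Irby: 12+7+17 = 36
The minimum is 36 km via Pirton - Ulver - Orton - Irby.
So from Pirton the first move is to Ulver.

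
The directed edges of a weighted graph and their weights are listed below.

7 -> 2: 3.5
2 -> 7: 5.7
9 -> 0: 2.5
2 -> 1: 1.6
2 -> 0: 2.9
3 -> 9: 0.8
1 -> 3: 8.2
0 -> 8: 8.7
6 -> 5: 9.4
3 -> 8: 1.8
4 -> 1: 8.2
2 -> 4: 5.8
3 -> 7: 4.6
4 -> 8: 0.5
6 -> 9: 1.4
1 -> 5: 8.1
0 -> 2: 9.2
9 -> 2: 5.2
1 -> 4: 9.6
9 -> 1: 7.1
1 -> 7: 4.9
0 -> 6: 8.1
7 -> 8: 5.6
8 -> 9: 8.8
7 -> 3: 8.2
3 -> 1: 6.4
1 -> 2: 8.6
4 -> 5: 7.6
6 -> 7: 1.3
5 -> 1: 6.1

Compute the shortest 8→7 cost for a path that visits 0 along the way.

20.7

Shortest 8→0: 8–9–0 = 11.3
Shortest 0→7: 0–6–7 = 9.4
Total via 0: 11.3 + 9.4 = 20.7.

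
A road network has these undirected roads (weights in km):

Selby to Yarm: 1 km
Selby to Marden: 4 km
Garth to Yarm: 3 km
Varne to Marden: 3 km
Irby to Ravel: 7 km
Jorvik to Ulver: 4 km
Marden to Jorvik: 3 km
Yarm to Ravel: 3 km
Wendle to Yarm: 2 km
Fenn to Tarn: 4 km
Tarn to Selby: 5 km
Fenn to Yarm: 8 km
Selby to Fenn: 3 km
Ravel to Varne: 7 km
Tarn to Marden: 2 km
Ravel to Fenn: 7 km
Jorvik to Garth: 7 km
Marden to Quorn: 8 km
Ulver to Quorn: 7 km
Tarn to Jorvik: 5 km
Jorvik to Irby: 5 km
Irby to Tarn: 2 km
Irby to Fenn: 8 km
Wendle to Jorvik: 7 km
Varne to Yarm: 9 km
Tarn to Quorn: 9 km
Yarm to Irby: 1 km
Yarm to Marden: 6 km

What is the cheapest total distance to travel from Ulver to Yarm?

Candidate routes:
Ulver - Jorvik - Irby - Yarm: 4+5+1 = 10
Ulver - Jorvik - Tarn - Irby - Yarm: 4+5+2+1 = 12
The minimum is 10 km via Ulver - Jorvik - Irby - Yarm.

10 km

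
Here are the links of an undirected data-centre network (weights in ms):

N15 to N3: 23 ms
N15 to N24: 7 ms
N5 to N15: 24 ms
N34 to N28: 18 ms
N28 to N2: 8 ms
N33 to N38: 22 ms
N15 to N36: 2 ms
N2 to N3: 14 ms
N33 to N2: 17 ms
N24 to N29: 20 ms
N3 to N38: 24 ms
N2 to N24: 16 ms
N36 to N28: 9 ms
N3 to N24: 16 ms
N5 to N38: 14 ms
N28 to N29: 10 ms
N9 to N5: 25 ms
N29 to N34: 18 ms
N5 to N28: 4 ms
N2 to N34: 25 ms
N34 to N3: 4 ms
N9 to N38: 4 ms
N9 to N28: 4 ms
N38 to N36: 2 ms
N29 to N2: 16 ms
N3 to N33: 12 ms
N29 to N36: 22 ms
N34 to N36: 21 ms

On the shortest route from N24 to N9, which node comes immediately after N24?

N15

Enumerating some paths:
N24 → N15 → N36 → N28 → N9: 7+2+9+4 = 22
N24 → N15 → N36 → N38 → N9: 7+2+2+4 = 15
Cheapest is N24 → N15 → N36 → N38 → N9 at 15 ms.
So from N24 the first move is to N15.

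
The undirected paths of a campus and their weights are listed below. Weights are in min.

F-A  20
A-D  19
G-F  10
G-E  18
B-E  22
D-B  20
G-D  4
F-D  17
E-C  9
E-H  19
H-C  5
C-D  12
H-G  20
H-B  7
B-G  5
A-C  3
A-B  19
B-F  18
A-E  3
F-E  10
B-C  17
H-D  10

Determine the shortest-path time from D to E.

18 min

Shortest distances from D:
D: 0
G: 4  (via D)
B: 9  (via G)
H: 10  (via D)
C: 12  (via D)
F: 14  (via G)
A: 15  (via C)
E: 18  (via A)
Shortest route: D–C–A–E = 18 min.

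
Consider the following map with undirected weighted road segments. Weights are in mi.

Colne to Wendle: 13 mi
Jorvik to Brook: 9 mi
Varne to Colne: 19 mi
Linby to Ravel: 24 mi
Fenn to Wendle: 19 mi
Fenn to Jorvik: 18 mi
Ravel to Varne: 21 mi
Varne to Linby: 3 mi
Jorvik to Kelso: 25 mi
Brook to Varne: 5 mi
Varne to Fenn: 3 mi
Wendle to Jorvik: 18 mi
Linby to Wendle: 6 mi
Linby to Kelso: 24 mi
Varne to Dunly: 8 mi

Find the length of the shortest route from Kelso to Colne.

Compare a few routes:
Kelso - Linby - Varne - Colne: 24+3+19 = 46
Kelso - Jorvik - Wendle - Colne: 25+18+13 = 56
Kelso - Jorvik - Brook - Varne - Colne: 25+9+5+19 = 58
Kelso - Linby - Wendle - Colne: 24+6+13 = 43
Cheapest is Kelso - Linby - Wendle - Colne at 43 mi.

43 mi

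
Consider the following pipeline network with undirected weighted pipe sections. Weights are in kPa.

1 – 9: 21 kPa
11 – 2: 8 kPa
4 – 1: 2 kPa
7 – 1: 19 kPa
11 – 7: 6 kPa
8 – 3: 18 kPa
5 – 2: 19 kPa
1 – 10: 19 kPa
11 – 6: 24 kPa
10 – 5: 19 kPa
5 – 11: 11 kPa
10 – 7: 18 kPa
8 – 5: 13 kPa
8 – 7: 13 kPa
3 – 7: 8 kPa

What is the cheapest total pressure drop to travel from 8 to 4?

34 kPa

Enumerating some paths:
8 → 7 → 10 → 1 → 4: 13+18+19+2 = 52
8 → 3 → 7 → 1 → 4: 18+8+19+2 = 47
8 → 7 → 1 → 4: 13+19+2 = 34
8 → 5 → 11 → 7 → 1 → 4: 13+11+6+19+2 = 51
The minimum is 34 kPa via 8 → 7 → 1 → 4.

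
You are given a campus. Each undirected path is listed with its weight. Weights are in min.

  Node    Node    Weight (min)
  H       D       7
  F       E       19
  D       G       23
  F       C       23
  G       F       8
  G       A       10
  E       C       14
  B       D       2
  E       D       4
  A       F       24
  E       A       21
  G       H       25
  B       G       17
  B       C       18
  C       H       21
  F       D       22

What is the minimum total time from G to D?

19 min

Candidate routes:
G–D: 23 = 23
G–B–D: 17+2 = 19
G–F–E–D: 8+19+4 = 31
G–F–D: 8+22 = 30
Cheapest is G–B–D at 19 min.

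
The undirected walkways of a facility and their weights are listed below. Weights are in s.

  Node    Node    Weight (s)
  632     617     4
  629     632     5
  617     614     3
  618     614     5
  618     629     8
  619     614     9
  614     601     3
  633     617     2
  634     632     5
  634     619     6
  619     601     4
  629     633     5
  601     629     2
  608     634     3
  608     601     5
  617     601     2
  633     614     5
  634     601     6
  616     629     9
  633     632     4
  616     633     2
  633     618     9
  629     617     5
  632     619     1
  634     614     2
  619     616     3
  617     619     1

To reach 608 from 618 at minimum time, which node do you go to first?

614

Candidate routes:
618 → 614 → 634 → 608: 5+2+3 = 10
618 → 614 → 601 → 608: 5+3+5 = 13
618 → 614 → 617 → 601 → 608: 5+3+2+5 = 15
Cheapest is 618 → 614 → 634 → 608 at 10 s.
So from 618 the first move is to 614.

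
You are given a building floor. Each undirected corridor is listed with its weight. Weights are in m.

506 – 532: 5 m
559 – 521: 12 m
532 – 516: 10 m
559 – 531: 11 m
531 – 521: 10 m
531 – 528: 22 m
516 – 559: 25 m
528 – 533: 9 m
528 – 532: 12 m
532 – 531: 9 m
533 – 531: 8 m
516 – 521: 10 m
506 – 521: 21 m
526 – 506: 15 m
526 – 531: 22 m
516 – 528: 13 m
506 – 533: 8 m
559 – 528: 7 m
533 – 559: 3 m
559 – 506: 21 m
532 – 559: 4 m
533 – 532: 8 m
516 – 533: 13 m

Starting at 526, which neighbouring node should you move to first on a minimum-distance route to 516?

Enumerating some paths:
526 - 506 - 533 - 516: 15+8+13 = 36
526 - 506 - 532 - 559 - 533 - 516: 15+5+4+3+13 = 40
526 - 506 - 532 - 516: 15+5+10 = 30
Cheapest is 526 - 506 - 532 - 516 at 30 m.
So from 526 the first move is to 506.

506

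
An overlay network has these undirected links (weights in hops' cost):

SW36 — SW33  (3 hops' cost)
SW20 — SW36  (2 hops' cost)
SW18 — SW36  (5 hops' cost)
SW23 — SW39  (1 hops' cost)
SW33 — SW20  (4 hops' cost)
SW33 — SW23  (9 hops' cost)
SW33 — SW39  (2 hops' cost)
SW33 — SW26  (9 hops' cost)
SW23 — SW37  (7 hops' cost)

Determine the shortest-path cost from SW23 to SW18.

Settle nodes by increasing distance from SW23:
SW23: 0
SW39: 1  (via SW23)
SW33: 3  (via SW39)
SW36: 6  (via SW33)
SW37: 7  (via SW23)
SW20: 7  (via SW33)
SW18: 11  (via SW36)
Shortest route: SW23 → SW39 → SW33 → SW36 → SW18 = 11 hops' cost.

11 hops' cost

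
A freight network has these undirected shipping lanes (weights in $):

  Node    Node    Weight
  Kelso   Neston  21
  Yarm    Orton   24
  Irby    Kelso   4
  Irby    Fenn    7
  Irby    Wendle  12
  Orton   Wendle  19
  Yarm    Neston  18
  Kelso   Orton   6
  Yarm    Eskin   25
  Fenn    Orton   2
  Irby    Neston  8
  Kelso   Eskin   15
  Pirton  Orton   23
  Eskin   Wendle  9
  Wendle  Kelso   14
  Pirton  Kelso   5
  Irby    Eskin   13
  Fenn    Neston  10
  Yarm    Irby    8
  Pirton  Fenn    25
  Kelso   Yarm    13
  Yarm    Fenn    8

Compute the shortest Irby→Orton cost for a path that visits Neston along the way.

Shortest Irby→Neston: Irby → Neston = 8
Shortest Neston→Orton: Neston → Fenn → Orton = 12
Total via Neston: 8 + 12 = $20.

$20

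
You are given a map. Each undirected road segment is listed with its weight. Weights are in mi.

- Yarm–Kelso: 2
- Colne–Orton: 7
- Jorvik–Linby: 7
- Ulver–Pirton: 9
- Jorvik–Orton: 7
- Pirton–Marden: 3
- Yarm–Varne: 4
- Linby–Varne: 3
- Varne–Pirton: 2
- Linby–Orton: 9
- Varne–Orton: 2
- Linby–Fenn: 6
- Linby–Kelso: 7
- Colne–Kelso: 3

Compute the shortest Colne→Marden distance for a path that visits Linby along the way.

18 mi

Shortest Colne→Linby: Colne–Kelso–Linby = 10
Shortest Linby→Marden: Linby–Varne–Pirton–Marden = 8
Total via Linby: 10 + 8 = 18 mi.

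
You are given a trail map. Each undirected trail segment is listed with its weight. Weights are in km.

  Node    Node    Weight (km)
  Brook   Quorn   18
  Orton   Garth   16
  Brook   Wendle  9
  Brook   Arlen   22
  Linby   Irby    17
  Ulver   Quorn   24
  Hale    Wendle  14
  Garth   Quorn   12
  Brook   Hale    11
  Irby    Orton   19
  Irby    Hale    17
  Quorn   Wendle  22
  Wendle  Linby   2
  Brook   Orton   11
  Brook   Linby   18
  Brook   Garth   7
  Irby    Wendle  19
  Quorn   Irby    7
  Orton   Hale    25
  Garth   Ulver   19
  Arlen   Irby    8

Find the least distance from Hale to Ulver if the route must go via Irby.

Shortest Hale→Irby: Hale–Irby = 17
Best Irby to Ulver: Irby–Quorn–Ulver costing 31
Total via Irby: 17 + 31 = 48 km.

48 km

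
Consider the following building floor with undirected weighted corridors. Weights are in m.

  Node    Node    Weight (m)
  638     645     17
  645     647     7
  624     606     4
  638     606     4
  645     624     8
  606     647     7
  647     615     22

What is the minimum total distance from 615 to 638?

Compare a few routes:
615–647–645–638: 22+7+17 = 46
615–647–606–638: 22+7+4 = 33
615–647–645–624–606–638: 22+7+8+4+4 = 45
Cheapest is 615–647–606–638 at 33 m.

33 m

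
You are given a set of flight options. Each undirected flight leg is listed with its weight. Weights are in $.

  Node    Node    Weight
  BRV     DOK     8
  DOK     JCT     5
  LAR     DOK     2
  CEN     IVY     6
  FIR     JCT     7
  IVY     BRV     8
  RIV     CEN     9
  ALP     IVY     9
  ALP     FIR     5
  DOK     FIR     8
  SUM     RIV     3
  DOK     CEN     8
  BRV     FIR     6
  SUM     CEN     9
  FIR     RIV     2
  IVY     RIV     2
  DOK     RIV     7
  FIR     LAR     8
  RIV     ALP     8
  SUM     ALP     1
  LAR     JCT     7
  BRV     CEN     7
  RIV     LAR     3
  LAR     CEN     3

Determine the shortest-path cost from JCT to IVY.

$11

Settle nodes by increasing distance from JCT:
JCT: 0
DOK: 5  (via JCT)
FIR: 7  (via JCT)
LAR: 7  (via JCT)
RIV: 9  (via FIR)
CEN: 10  (via LAR)
IVY: 11  (via RIV)
Shortest route: JCT → FIR → RIV → IVY = $11.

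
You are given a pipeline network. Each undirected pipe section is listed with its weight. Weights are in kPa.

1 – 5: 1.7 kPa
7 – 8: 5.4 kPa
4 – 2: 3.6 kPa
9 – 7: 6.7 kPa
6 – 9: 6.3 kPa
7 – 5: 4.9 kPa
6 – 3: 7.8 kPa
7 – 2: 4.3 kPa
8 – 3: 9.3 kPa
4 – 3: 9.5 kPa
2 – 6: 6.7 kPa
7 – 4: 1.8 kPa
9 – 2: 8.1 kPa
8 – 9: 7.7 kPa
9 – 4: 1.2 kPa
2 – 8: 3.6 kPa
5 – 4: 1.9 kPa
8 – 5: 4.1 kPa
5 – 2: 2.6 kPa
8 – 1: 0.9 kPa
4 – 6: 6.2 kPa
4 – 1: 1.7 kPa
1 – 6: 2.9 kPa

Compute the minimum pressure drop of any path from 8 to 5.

Candidate routes:
8 - 5: 4.1 = 4.1
8 - 1 - 4 - 5: 0.9+1.7+1.9 = 4.5
8 - 1 - 5: 0.9+1.7 = 2.6
8 - 2 - 5: 3.6+2.6 = 6.2
The minimum is 2.6 kPa via 8 - 1 - 5.

2.6 kPa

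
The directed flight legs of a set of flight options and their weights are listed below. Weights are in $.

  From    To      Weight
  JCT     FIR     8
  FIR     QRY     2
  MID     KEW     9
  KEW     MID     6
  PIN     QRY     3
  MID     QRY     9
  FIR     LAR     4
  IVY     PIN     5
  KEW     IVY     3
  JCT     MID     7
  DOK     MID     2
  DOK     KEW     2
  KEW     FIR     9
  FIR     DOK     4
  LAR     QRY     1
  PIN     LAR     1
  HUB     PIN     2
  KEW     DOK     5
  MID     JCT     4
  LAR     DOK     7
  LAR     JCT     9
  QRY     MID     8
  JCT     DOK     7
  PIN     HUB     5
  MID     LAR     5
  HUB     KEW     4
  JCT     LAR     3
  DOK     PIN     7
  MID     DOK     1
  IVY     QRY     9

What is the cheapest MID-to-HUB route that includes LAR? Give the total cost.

$24

Shortest MID→LAR: MID → LAR = 5
Best LAR to HUB: LAR → DOK → PIN → HUB costing 19
Total via LAR: 5 + 19 = $24.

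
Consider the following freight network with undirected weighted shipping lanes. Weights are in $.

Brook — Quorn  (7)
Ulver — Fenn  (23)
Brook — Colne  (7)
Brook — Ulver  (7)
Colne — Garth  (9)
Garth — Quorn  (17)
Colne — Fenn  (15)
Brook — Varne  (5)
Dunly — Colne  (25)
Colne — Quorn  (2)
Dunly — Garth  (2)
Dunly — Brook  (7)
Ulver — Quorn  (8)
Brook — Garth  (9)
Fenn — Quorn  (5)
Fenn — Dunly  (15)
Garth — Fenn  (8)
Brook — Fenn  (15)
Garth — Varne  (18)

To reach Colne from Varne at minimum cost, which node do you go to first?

Brook

Candidate routes:
Varne - Brook - Colne: 5+7 = 12
Varne - Brook - Quorn - Colne: 5+7+2 = 14
The minimum is $12 via Varne - Brook - Colne.
So from Varne the first move is to Brook.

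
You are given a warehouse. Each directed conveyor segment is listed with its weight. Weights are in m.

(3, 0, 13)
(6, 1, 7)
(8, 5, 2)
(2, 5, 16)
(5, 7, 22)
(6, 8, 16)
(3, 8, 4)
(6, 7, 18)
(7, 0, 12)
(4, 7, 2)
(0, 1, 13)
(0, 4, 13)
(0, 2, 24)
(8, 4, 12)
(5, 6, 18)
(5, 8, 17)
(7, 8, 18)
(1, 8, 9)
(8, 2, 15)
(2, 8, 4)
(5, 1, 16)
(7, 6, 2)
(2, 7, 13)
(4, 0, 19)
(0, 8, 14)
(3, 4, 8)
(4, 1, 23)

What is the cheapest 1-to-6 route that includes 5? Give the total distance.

Best 1 to 5: 1–8–5 costing 11
Shortest 5→6: 5–6 = 18
Total via 5: 11 + 18 = 29 m.

29 m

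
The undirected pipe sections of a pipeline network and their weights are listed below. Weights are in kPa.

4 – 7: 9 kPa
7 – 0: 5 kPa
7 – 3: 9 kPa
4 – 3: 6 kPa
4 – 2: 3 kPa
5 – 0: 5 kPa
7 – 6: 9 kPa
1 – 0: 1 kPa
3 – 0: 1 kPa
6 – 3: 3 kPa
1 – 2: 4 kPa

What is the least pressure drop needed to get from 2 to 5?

Candidate routes:
2 - 4 - 3 - 0 - 5: 3+6+1+5 = 15
2 - 1 - 0 - 5: 4+1+5 = 10
Cheapest is 2 - 1 - 0 - 5 at 10 kPa.

10 kPa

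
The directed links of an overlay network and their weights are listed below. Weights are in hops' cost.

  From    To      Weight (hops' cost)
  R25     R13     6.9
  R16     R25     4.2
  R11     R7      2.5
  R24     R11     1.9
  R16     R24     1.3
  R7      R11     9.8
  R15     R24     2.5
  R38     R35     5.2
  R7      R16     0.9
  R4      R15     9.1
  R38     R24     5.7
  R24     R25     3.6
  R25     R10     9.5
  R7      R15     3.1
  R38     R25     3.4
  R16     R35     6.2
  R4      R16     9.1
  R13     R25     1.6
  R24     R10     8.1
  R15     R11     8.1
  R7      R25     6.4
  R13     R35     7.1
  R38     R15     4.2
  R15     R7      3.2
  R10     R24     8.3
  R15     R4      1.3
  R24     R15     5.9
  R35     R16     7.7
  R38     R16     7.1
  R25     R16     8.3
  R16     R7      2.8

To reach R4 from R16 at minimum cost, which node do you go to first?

R7

Enumerating some paths:
R16 - R24 - R15 - R4: 1.3+5.9+1.3 = 8.5
R16 - R7 - R15 - R4: 2.8+3.1+1.3 = 7.2
Cheapest is R16 - R7 - R15 - R4 at 7.2 hops' cost.
So from R16 the first move is to R7.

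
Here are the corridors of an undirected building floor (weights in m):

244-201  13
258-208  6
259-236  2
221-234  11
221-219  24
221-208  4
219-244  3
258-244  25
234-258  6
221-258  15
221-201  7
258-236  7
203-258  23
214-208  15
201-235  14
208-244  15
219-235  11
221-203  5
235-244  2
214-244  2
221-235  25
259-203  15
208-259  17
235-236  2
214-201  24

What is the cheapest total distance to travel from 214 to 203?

23 m

Shortest distances from 214:
214: 0
244: 2  (via 214)
235: 4  (via 244)
219: 5  (via 244)
236: 6  (via 235)
259: 8  (via 236)
258: 13  (via 236)
208: 15  (via 214)
201: 15  (via 244)
221: 19  (via 208)
234: 19  (via 258)
203: 23  (via 259)
Shortest route: 214 → 244 → 235 → 236 → 259 → 203 = 23 m.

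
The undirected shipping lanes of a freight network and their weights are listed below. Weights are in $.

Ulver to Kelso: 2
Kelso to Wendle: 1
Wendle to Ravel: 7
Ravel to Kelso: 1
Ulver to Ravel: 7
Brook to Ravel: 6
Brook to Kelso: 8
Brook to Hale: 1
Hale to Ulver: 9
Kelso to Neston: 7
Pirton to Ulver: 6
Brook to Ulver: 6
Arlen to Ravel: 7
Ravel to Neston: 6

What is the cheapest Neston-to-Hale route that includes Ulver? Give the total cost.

Best Neston to Ulver: Neston–Kelso–Ulver costing 9
Shortest Ulver→Hale: Ulver–Brook–Hale = 7
Total via Ulver: 9 + 7 = $16.

$16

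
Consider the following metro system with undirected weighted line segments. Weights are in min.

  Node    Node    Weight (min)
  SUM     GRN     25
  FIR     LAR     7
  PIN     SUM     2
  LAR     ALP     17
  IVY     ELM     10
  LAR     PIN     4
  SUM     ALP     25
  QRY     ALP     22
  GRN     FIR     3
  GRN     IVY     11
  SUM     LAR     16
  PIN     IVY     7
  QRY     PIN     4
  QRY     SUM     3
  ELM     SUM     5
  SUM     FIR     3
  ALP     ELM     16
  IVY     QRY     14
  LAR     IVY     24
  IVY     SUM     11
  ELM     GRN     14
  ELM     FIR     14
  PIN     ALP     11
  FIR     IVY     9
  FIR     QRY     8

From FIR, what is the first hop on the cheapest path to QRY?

Enumerating some paths:
FIR → LAR → PIN → QRY: 7+4+4 = 15
FIR → SUM → PIN → QRY: 3+2+4 = 9
FIR → SUM → QRY: 3+3 = 6
FIR → QRY: 8 = 8
The minimum is 6 min via FIR → SUM → QRY.
So from FIR the first move is to SUM.

SUM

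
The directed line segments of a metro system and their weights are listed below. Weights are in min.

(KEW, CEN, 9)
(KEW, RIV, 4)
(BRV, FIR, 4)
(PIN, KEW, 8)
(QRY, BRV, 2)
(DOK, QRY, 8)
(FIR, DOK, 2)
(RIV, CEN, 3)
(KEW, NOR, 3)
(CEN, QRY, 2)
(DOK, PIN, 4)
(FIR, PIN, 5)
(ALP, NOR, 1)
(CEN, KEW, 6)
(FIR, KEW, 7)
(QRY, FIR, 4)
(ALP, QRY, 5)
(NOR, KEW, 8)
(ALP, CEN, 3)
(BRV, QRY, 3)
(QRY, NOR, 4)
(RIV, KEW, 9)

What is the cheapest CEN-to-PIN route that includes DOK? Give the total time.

Best CEN to DOK: CEN → QRY → FIR → DOK costing 8
Best DOK to PIN: DOK → PIN costing 4
Total via DOK: 8 + 4 = 12 min.

12 min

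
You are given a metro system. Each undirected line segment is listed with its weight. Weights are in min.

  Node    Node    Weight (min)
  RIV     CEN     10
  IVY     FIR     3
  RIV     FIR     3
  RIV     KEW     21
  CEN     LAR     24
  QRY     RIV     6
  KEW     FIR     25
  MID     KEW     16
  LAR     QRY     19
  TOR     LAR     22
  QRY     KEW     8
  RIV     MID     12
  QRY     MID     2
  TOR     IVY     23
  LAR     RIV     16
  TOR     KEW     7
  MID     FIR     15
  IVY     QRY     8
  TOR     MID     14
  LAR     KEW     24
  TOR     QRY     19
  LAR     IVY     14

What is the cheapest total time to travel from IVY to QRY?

8 min

Settle nodes by increasing distance from IVY:
IVY: 0
FIR: 3  (via IVY)
RIV: 6  (via FIR)
QRY: 8  (via IVY)
Shortest route: IVY → QRY = 8 min.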